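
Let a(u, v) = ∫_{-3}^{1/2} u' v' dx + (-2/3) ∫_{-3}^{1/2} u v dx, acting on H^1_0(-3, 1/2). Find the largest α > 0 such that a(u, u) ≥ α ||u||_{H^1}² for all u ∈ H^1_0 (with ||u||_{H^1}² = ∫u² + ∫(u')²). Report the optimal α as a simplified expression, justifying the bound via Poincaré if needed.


α = 2*(-49 + 6*π^2)/(3*(4*π^2 + 49))

Coercivity of a(·,·) on H^1_0(-3, 1/2) means a(u, u) ≥ α ||u||_{H^1}² for every u ∈ H^1_0.
The interval has length L = 7/2, and Poincaré/coercivity depend only on L. Here a(u, u) = ∫(u')² + (-2/3)·∫u².
Here c = -2/3 < 0 with |c| < (π/L)² = 4*π^2/49, so coercivity still holds. The condition a(u,u) ≥ α||u||_{H^1}² reads (1−α)∫(u')² ≥ (α−c)∫u². Any admissible α is ≤ 1 (rapidly oscillating u have ∫u²/∫(u')² → 0), and α = 1 would force 0 ≥ (1−c)∫u², impossible since c < 1; so 1−α > 0. By the sharp Poincaré inequality on H^1_0 of an interval of length L, ∫(u')² ≥ (π/L)²∫u² with equality for the first sine mode sin(π(x−x₀)/L) (x₀ the left endpoint), so the inequality holds for all u iff (1−α)(π/L)² ≥ α − c, i.e. α ≤ ((π/L)² + c)/((π/L)² + 1) = (1 + c(L/π)²)/(1 + (L/π)²). (Direct route, valid since c ≤ 0: Poincaré gives c∫u² ≥ c(L/π)²∫(u')², so a(u,u) ≥ (1 + c(L/π)²)∫(u')², while ||u||_{H^1}² ≤ (1 + (L/π)²)∫(u')²; dividing yields the same α.) With (π/L)² = 4*π^2/49 and c = -2/3, the largest admissible constant is α = ((π/L)² + c)/((π/L)² + 1).
Simplifying, α = 2*(-49 + 6*π^2)/(3*(4*π^2 + 49)).


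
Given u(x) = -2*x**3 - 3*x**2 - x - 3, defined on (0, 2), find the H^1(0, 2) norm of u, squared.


||u||_{H^1}^2 = 116488/105

The H^1 norm (squared) on an interval (0, L) is
  ||u||_{H^1}^2 = ∫_0^L u(x)^2 dx + ∫_0^L u'(x)^2 dx.
Compute u'(x) = -6*x**2 - 6*x - 1.
Then u(x)^2 = 4*x**6 + 12*x**5 + 13*x**4 + 18*x**3 + 19*x**2 + 6*x + 9 and u'(x)^2 = 36*x**4 + 72*x**3 + 48*x**2 + 12*x + 1.
Integrate each monomial from 0 to 2 using ∫_0^2 c·x^n dx = c·2^(n+1)/(n+1):
  ∫_0^2 u(x)^2 dx = ∫_0^2 (4*x^6 + 12*x^5 + 13*x^4 + 18*x^3 + 19*x^2 + 6*x + 9) dx. Term by term:
    ∫_0^2 4*x^6 dx = 512/7;  ∫_0^2 12*x^5 dx = 128;  ∫_0^2 13*x^4 dx = 416/5;
    ∫_0^2 18*x^3 dx = 72;  ∫_0^2 19*x^2 dx = 152/3;  ∫_0^2 6*x dx = 12;
    ∫_0^2 9 dx = 18.
  Sum: 512/7 + 128 + 416/5 + 72 + 152/3 + 12 + 18 = 45886/105.
  ∫_0^2 u'(x)^2 dx = ∫_0^2 (36*x^4 + 72*x^3 + 48*x^2 + 12*x + 1) dx. Term by term:
    ∫_0^2 36*x^4 dx = 1152/5;  ∫_0^2 72*x^3 dx = 288;  ∫_0^2 48*x^2 dx = 128;
    ∫_0^2 12*x dx = 24;  ∫_0^2 1 dx = 2.
  Sum: 1152/5 + 288 + 128 + 24 + 2 = 3362/5.
Adding: ||u||_{H^1}^2 = 45886/105 + 3362/5 = 116488/105.


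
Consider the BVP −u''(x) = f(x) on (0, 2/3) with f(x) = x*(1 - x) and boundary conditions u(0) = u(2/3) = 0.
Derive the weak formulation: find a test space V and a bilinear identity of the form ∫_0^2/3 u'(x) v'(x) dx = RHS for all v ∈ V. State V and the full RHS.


V = H^1_0(0, 2/3) (so v(0) = v(2/3) = 0); weak form: ∫_0^2/3 u'v' dx = ∫_0^2/3 (x*(1 - x)) v dx for all v ∈ V.

Multiply both sides by a test function v and integrate from 0 to 2/3:
  ∫_0^2/3 −u''(x) v(x) dx = ∫_0^2/3 f(x) v(x) dx.
Integrate the LHS by parts once:
  ∫_0^2/3 −u'' v dx = −[u'(x) v(x)]_0^2/3 + ∫_0^2/3 u'(x) v'(x) dx.
Thus ∫_0^2/3 u'(x) v'(x) dx = ∫_0^2/3 f(x) v(x) dx + [u'(x) v(x)]_0^2/3.
Choose V so that boundary terms are either known or forced to vanish.
u is Dirichlet: u(0) = u(2/3) = 0. Let V = H^1_0(0, 2/3); then v(0) = v(2/3) = 0, and [u' v]_0^2/3 = 0.
Weak formulation: find u (satisfying any essential BC) such that ∫_0^2/3 u'(x) v'(x) dx = ∫_0^2/3 f v dx for all v ∈ V.
Substituting f(x) = x*(1 - x), the right-hand side is ∫_0^2/3 (x*(1 - x)) v dx.


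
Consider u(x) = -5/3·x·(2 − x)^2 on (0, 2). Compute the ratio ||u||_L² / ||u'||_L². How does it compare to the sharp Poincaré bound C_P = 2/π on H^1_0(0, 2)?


||u||_L² / ||u'||_L² = sqrt(14)/7 < C_P = 2/π.

u(x) = -5/3·x·(2 − x)^2, so u'(x) = -5*x^2 + 40*x/3 - 20/3.
u(x) = -5/3·x·(2 − x)^2 vanishes at x = 0 and x = 2, so u ∈ H^1_0(0, 2). Differentiate via the product rule and integrate the resulting polynomials term by term.
  ∫_0^2 u² dx = ∫_0^2 (25*x^6/9 - 200*x^5/9 + 200*x^4/3 - 800*x^3/9 + 400*x^2/9) dx. Term by term:
    ∫_0^2 25*x^6/9 dx = 3200/63;  ∫_0^2 -200*x^5/9 dx = -6400/27;  ∫_0^2 200*x^4/3 dx = 1280/3;
    ∫_0^2 -800*x^3/9 dx = -3200/9;  ∫_0^2 400*x^2/9 dx = 3200/27.
  Sum: 3200/63 − 6400/27 + 1280/3 − 3200/9 + 3200/27 = 640/189.
  ∫_0^2 (u')² dx = ∫_0^2 (25*x^4 - 400*x^3/3 + 2200*x^2/9 - 1600*x/9 + 400/9) dx. Term by term:
    ∫_0^2 25*x^4 dx = 160;  ∫_0^2 -400*x^3/3 dx = -1600/3;  ∫_0^2 2200*x^2/9 dx = 17600/27;
    ∫_0^2 -1600*x/9 dx = -3200/9;  ∫_0^2 400/9 dx = 800/9.
  Sum: 160 − 1600/3 + 17600/27 − 3200/9 + 800/9 = 320/27.
∫_0^2 u² dx = 640/189, so ||u||_L² = 8*sqrt(210)/63.
∫_0^2 (u')² dx = 320/27, so ||u'||_L² = 8*sqrt(15)/9.
Ratio ||u||_L² / ||u'||_L² = sqrt(14)/7.
Sharp Poincaré constant on H^1_0(0, 2) is C_P = L/π = 2/π, achieved by sin(π/2·x).
A polynomial bump cannot attain the sharp Poincaré constant (only the first sine eigenfunction does), so the ratio is strictly less than C_P, consistent with ||u||_L² ≤ C_P ||u'||_L².


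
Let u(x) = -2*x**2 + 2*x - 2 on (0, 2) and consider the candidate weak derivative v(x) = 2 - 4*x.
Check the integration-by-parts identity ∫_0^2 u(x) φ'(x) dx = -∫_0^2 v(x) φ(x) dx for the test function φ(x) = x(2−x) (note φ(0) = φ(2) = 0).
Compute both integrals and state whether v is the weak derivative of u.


LHS = 8/3, RHS = 8/3. Yes, v = u' weakly.

u(x) = -2*x**2 + 2*x - 2, classical derivative u'(x) = 2 - 4*x.
φ(x) = x(2−x), so φ'(x) = 2 - 2*x.
Note φ(0) = φ(2) = 0, so the boundary term u·φ vanishes.
LHS = ∫_0^2 u(x) φ'(x) dx = ∫_0^2 (4*x^3 - 8*x^2 + 8*x - 4) dx. Term by term:
  ∫_0^2 4*x^3 dx = 16;  ∫_0^2 -8*x^2 dx = -64/3;  ∫_0^2 8*x dx = 16;
  ∫_0^2 -4 dx = -8.
Sum: 16 − 64/3 + 16 − 8 = 8/3.
So LHS = 8/3.
∫_0^2 v(x) φ(x) dx = ∫_0^2 (4*x^3 - 10*x^2 + 4*x) dx. Term by term:
  ∫_0^2 4*x^3 dx = 16;  ∫_0^2 -10*x^2 dx = -80/3;  ∫_0^2 4*x dx = 8.
Sum: 16 − 80/3 + 8 = -8/3.
So RHS = -∫_0^2 v(x) φ(x) dx = 8/3.
LHS = RHS, so the identity holds for this test φ.
Moreover u is smooth here and v(x) = u'(x) = 2 - 4*x pointwise, so the identity holds for every test function. Hence v is the weak derivative of u.


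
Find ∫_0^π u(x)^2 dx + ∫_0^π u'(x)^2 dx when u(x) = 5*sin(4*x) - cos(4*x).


||u||_{H^1(0,π)}^2 = 221*π

u'(x) = 4*sin(4*x) + 20*cos(4*x).
Expand u² and (u')² and integrate term by term on (0, π), using: for integers n ≥ 1, ∫_0^π sin²(nx) dx = ∫_0^π cos²(nx) dx = π/2; for n ≠ n', ∫_0^π sin(nx)sin(n'x) dx = ∫_0^π cos(nx)cos(n'x) dx = 0; and by product-to-sum, ∫_0^π sin(nx)cos(n'x) dx = ½∫_0^π [sin((n+n')x) + sin((n−n')x)] dx, which is 0 when n+n' is even and 2n/(n²−n'²) when n+n' is odd (it need not vanish on (0, π)).
  u² squared terms: (-1)²·∫cos(4x)² dx = 1·π/2 = π/2;  (5)²·∫sin(4x)² dx = 25·π/2 = 25*π/2.
  u² cross terms: 2·(-1)·(5)·∫cos(4x)·sin(4x) dx = -10·(0) = 0.
  So ∫_0^π u² dx = π/2 + 25*π/2 + 0 = 13*π.
  (u')² squared terms: (4)²·∫sin(4x)² dx = 16·π/2 = 8*π;  (20)²·∫cos(4x)² dx = 400·π/2 = 200*π.
  (u')² cross terms: 2·(4)·(20)·∫sin(4x)·cos(4x) dx = 160·(0) = 0.
  So ∫_0^π (u')² dx = 8*π + 200*π + 0 = 208*π.
||u||_{H^1}^2 = (13*π) + (208*π) = 221*π.


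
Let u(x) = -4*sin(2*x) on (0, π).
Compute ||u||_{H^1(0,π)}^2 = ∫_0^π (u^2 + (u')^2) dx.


||u||_{H^1(0,π)}^2 = 40*π

u'(x) = -8*cos(2*x).
Expand u² and (u')² and integrate term by term on (0, π), using: for integers n ≥ 1, ∫_0^π sin²(nx) dx = ∫_0^π cos²(nx) dx = π/2; for n ≠ n', ∫_0^π sin(nx)sin(n'x) dx = ∫_0^π cos(nx)cos(n'x) dx = 0; and by product-to-sum, ∫_0^π sin(nx)cos(n'x) dx = ½∫_0^π [sin((n+n')x) + sin((n−n')x)] dx, which is 0 when n+n' is even and 2n/(n²−n'²) when n+n' is odd (it need not vanish on (0, π)).
  u² squared terms: (-4)²·∫sin(2x)² dx = 16·π/2 = 8*π.
  So ∫_0^π u² dx = 8*π.
  (u')² squared terms: (-8)²·∫cos(2x)² dx = 64·π/2 = 32*π.
  So ∫_0^π (u')² dx = 32*π.
||u||_{H^1}^2 = (8*π) + (32*π) = 40*π.


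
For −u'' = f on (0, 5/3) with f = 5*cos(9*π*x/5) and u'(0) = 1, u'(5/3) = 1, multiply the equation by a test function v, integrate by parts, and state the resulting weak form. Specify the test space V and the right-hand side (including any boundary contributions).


V = H^1(0, 5/3) (v unrestricted at boundary; u is determined up to an additive constant); weak form: ∫_0^5/3 u'v' dx = ∫_0^5/3 (5*cos(9*π*x/5)) v dx + v(5/3) − v(0) for all v ∈ V.

Multiply both sides by a test function v and integrate from 0 to 5/3:
  ∫_0^5/3 −u''(x) v(x) dx = ∫_0^5/3 f(x) v(x) dx.
Integrate the LHS by parts once:
  ∫_0^5/3 −u'' v dx = −[u'(x) v(x)]_0^5/3 + ∫_0^5/3 u'(x) v'(x) dx.
Thus ∫_0^5/3 u'(x) v'(x) dx = ∫_0^5/3 f(x) v(x) dx + [u'(x) v(x)]_0^5/3.
Choose V so that boundary terms are either known or forced to vanish.
u has inhomogeneous Neumann u'(0) = 1, u'(5/3) = 1. [u' v]_0^5/3 = (1)·v(5/3) − (1)·v(0) = v(5/3) − v(0). Take V = H^1(0, 5/3); boundary term becomes part of RHS.
Weak formulation: find u (satisfying any essential BC) such that ∫_0^5/3 u'(x) v'(x) dx = ∫_0^5/3 f v dx + v(5/3) − v(0) for all v ∈ V (Neumann data are natural BCs: they enter the RHS as boundary terms).
Substituting f(x) = 5*cos(9*π*x/5), the right-hand side is ∫_0^5/3 (5*cos(9*π*x/5)) v dx + v(5/3) − v(0).
Compatibility check (pure Neumann): taking v ≡ 1 ∈ V gives 0 = ∫_0^5/3 f dx + (1) − (1), i.e. ∫_0^5/3 f dx must equal u'(0) − u'(5/3) = 0. Indeed ∫_0^5/3 (5*cos(9*π*x/5)) dx = 0, so the data are compatible. The solution is then unique only up to an additive constant (fix it e.g. by requiring ∫_0^5/3 u dx = 0).


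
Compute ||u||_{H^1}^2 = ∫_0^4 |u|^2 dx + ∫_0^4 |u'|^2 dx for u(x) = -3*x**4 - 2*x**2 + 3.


||u||_{H^1}^2 = 67639748/105

The H^1 norm (squared) on an interval (0, L) is
  ||u||_{H^1}^2 = ∫_0^L u(x)^2 dx + ∫_0^L u'(x)^2 dx.
Compute u'(x) = -12*x**3 - 4*x.
Then u(x)^2 = 9*x**8 + 12*x**6 - 14*x**4 - 12*x**2 + 9 and u'(x)^2 = 144*x**6 + 96*x**4 + 16*x**2.
Integrate each monomial from 0 to 4 using ∫_0^4 c·x^n dx = c·4^(n+1)/(n+1):
  ∫_0^4 u(x)^2 dx = ∫_0^4 (9*x^8 + 12*x^6 - 14*x^4 - 12*x^2 + 9) dx. Term by term:
    ∫_0^4 9*x^8 dx = 262144;  ∫_0^4 12*x^6 dx = 196608/7;  ∫_0^4 -14*x^4 dx = -14336/5;
    ∫_0^4 -12*x^2 dx = -256;  ∫_0^4 9 dx = 36.
  Sum: 262144 + 196608/7 − 14336/5 − 256 + 36 = 10050028/35.
  ∫_0^4 u'(x)^2 dx = ∫_0^4 (144*x^6 + 96*x^4 + 16*x^2) dx. Term by term:
    ∫_0^4 144*x^6 dx = 2359296/7;  ∫_0^4 96*x^4 dx = 98304/5;  ∫_0^4 16*x^2 dx = 1024/3.
  Sum: 2359296/7 + 98304/5 + 1024/3 = 37489664/105.
Adding: ||u||_{H^1}^2 = 10050028/35 + 37489664/105 = 67639748/105.


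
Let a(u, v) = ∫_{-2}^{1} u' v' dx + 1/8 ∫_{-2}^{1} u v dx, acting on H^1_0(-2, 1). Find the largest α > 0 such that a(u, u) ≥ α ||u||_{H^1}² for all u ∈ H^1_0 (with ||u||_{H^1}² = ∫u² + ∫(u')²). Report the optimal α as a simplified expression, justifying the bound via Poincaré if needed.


α = (9/8 + π^2)/(9 + π^2)

Coercivity of a(·,·) on H^1_0(-2, 1) means a(u, u) ≥ α ||u||_{H^1}² for every u ∈ H^1_0.
The interval has length L = 3, and Poincaré/coercivity depend only on L. Here a(u, u) = ∫(u')² + (1/8)·∫u².
Here 0 < c = 1/8 < 1. The condition a(u,u) ≥ α||u||_{H^1}² reads (1−α)∫(u')² ≥ (α−c)∫u². Any admissible α is ≤ 1 (rapidly oscillating u have ∫u²/∫(u')² → 0), and α = 1 would force 0 ≥ (1−c)∫u², impossible since c < 1; so 1−α > 0. By the sharp Poincaré inequality on H^1_0 of an interval of length L, ∫(u')² ≥ (π/L)²∫u² with equality for the first sine mode sin(π(x−x₀)/L) (x₀ the left endpoint), so the inequality holds for all u iff (1−α)(π/L)² ≥ α − c, i.e. α ≤ ((π/L)² + c)/((π/L)² + 1) = (1 + c(L/π)²)/(1 + (L/π)²). With (π/L)² = π^2/9 and c = 1/8, the largest admissible constant is α = ((π/L)² + c)/((π/L)² + 1).
Simplifying, α = (9/8 + π^2)/(9 + π^2).


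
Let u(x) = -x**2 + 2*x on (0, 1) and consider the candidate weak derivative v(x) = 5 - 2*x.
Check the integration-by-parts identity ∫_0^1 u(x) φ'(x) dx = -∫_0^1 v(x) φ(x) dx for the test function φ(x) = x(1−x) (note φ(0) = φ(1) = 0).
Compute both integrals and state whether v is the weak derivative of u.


LHS = -1/6, RHS = -2/3. No, v is not the weak derivative of u.

u(x) = -x**2 + 2*x, classical derivative u'(x) = 2 - 2*x.
φ(x) = x(1−x), so φ'(x) = 1 - 2*x.
Note φ(0) = φ(1) = 0, so the boundary term u·φ vanishes.
LHS = ∫_0^1 u(x) φ'(x) dx = ∫_0^1 (2*x^3 - 5*x^2 + 2*x) dx. Term by term:
  ∫_0^1 2*x^3 dx = 1/2;  ∫_0^1 -5*x^2 dx = -5/3;  ∫_0^1 2*x dx = 1.
Sum: 1/2 − 5/3 + 1 = -1/6.
So LHS = -1/6.
∫_0^1 v(x) φ(x) dx = ∫_0^1 (2*x^3 - 7*x^2 + 5*x) dx. Term by term:
  ∫_0^1 2*x^3 dx = 1/2;  ∫_0^1 -7*x^2 dx = -7/3;  ∫_0^1 5*x dx = 5/2.
Sum: 1/2 − 7/3 + 5/2 = 2/3.
So RHS = -∫_0^1 v(x) φ(x) dx = -2/3.
LHS − RHS = 1/2 ≠ 0, so the identity fails.
(For a valid weak derivative the identity must hold for EVERY test function, in particular this one. The failure shows v is NOT the weak derivative of u.)
Correct weak derivative would be u'(x) = 2 - 2*x.


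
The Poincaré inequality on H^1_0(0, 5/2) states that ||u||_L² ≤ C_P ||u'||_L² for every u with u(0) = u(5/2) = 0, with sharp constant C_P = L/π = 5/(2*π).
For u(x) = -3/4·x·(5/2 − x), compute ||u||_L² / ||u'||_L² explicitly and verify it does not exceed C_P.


||u||_L² / ||u'||_L² = sqrt(10)/4 < C_P = 5/(2*π).

u(x) = -3/4·x·(5/2 − x), so u'(x) = 3*x/2 - 15/8.
u(x) = -3/4·x·(5/2 − x) vanishes at x = 0 and x = 5/2, so u ∈ H^1_0(0, 5/2). Differentiate via the product rule and integrate the resulting polynomials term by term.
  ∫_0^5/2 u² dx = ∫_0^5/2 (9*x^4/16 - 45*x^3/16 + 225*x^2/64) dx. Term by term:
    ∫_0^5/2 9*x^4/16 dx = 5625/512;  ∫_0^5/2 -45*x^3/16 dx = -28125/1024;  ∫_0^5/2 225*x^2/64 dx = 9375/512.
  Sum: 5625/512 − 28125/1024 + 9375/512 = 1875/1024.
  ∫_0^5/2 (u')² dx = ∫_0^5/2 (9*x^2/4 - 45*x/8 + 225/64) dx. Term by term:
    ∫_0^5/2 9*x^2/4 dx = 375/32;  ∫_0^5/2 -45*x/8 dx = -1125/64;  ∫_0^5/2 225/64 dx = 1125/128.
  Sum: 375/32 − 1125/64 + 1125/128 = 375/128.
∫_0^5/2 u² dx = 1875/1024, so ||u||_L² = 25*sqrt(3)/32.
∫_0^5/2 (u')² dx = 375/128, so ||u'||_L² = 5*sqrt(30)/16.
Ratio ||u||_L² / ||u'||_L² = sqrt(10)/4.
Sharp Poincaré constant on H^1_0(0, 5/2) is C_P = L/π = 5/(2*π), achieved by sin(2*π/5·x).
A polynomial bump cannot attain the sharp Poincaré constant (only the first sine eigenfunction does), so the ratio is strictly less than C_P, consistent with ||u||_L² ≤ C_P ||u'||_L².


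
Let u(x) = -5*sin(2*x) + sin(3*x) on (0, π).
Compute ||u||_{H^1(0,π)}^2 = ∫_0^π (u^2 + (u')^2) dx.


||u||_{H^1(0,π)}^2 = 135*π/2

u'(x) = -10*cos(2*x) + 3*cos(3*x).
Expand u² and (u')² and integrate term by term on (0, π), using: for integers n ≥ 1, ∫_0^π sin²(nx) dx = ∫_0^π cos²(nx) dx = π/2; for n ≠ n', ∫_0^π sin(nx)sin(n'x) dx = ∫_0^π cos(nx)cos(n'x) dx = 0; and by product-to-sum, ∫_0^π sin(nx)cos(n'x) dx = ½∫_0^π [sin((n+n')x) + sin((n−n')x)] dx, which is 0 when n+n' is even and 2n/(n²−n'²) when n+n' is odd (it need not vanish on (0, π)).
  u² squared terms: (-5)²·∫sin(2x)² dx = 25·π/2 = 25*π/2;  (1)²·∫sin(3x)² dx = 1·π/2 = π/2.
  u² cross terms: 2·(-5)·(1)·∫sin(2x)·sin(3x) dx = -10·(0) = 0.
  So ∫_0^π u² dx = 25*π/2 + π/2 + 0 = 13*π.
  (u')² squared terms: (-10)²·∫cos(2x)² dx = 100·π/2 = 50*π;  (3)²·∫cos(3x)² dx = 9·π/2 = 9*π/2.
  (u')² cross terms: 2·(-10)·(3)·∫cos(2x)·cos(3x) dx = -60·(0) = 0.
  So ∫_0^π (u')² dx = 50*π + 9*π/2 + 0 = 109*π/2.
||u||_{H^1}^2 = (13*π) + (109*π/2) = 135*π/2.


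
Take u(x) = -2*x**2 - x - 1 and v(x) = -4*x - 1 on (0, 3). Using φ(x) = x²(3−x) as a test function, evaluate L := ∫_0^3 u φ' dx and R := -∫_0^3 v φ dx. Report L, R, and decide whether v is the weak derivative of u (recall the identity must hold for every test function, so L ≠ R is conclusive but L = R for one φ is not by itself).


LHS = 1107/20, RHS = 1107/20. Yes, v = u' weakly.

u(x) = -2*x**2 - x - 1, classical derivative u'(x) = -4*x - 1.
φ(x) = x²(3−x), so φ'(x) = 3*x*(2 - x).
Note φ(0) = φ(3) = 0, so the boundary term u·φ vanishes.
LHS = ∫_0^3 u(x) φ'(x) dx = ∫_0^3 (6*x^4 - 9*x^3 - 3*x^2 - 6*x) dx. Term by term:
  ∫_0^3 6*x^4 dx = 1458/5;  ∫_0^3 -9*x^3 dx = -729/4;  ∫_0^3 -3*x^2 dx = -27;
  ∫_0^3 -6*x dx = -27.
Sum: 1458/5 − 729/4 − 27 − 27 = 1107/20.
So LHS = 1107/20.
∫_0^3 v(x) φ(x) dx = ∫_0^3 (4*x^4 - 11*x^3 - 3*x^2) dx. Term by term:
  ∫_0^3 4*x^4 dx = 972/5;  ∫_0^3 -11*x^3 dx = -891/4;  ∫_0^3 -3*x^2 dx = -27.
Sum: 972/5 − 891/4 − 27 = -1107/20.
So RHS = -∫_0^3 v(x) φ(x) dx = 1107/20.
LHS = RHS, so the identity holds for this test φ.
Moreover u is smooth here and v(x) = u'(x) = -4*x - 1 pointwise, so the identity holds for every test function. Hence v is the weak derivative of u.


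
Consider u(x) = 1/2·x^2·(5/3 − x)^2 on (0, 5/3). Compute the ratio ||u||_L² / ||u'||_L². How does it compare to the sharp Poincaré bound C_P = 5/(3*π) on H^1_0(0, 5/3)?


||u||_L² / ||u'||_L² = 5*sqrt(3)/18 < C_P = 5/(3*π).

u(x) = 1/2·x^2·(5/3 − x)^2, so u'(x) = x*(3*x - 5)*(6*x - 5)/9.
u(x) = 1/2·x^2·(5/3 − x)^2 vanishes at x = 0 and x = 5/3, so u ∈ H^1_0(0, 5/3). Differentiate via the product rule and integrate the resulting polynomials term by term.
  ∫_0^5/3 u² dx = ∫_0^5/3 (x^8/4 - 5*x^7/3 + 25*x^6/6 - 125*x^5/27 + 625*x^4/324) dx. Term by term:
    ∫_0^5/3 x^8/4 dx = 1953125/708588;  ∫_0^5/3 -5*x^7/3 dx = -1953125/157464;  ∫_0^5/3 25*x^6/6 dx = 1953125/91854;
    ∫_0^5/3 -125*x^5/27 dx = -1953125/118098;  ∫_0^5/3 625*x^4/324 dx = 390625/78732.
  Sum: 1953125/708588 − 1953125/157464 + 1953125/91854 − 1953125/118098 + 390625/78732 = 390625/9920232.
  ∫_0^5/3 (u')² dx = ∫_0^5/3 (4*x^6 - 20*x^5 + 325*x^4/9 - 250*x^3/9 + 625*x^2/81) dx. Term by term:
    ∫_0^5/3 4*x^6 dx = 312500/15309;  ∫_0^5/3 -20*x^5 dx = -156250/2187;  ∫_0^5/3 325*x^4/9 dx = 203125/2187;
    ∫_0^5/3 -250*x^3/9 dx = -78125/1458;  ∫_0^5/3 625*x^2/81 dx = 78125/6561.
  Sum: 312500/15309 − 156250/2187 + 203125/2187 − 78125/1458 + 78125/6561 = 15625/91854.
∫_0^5/3 u² dx = 390625/9920232, so ||u||_L² = 625*sqrt(42)/20412.
∫_0^5/3 (u')² dx = 15625/91854, so ||u'||_L² = 125*sqrt(14)/1134.
Ratio ||u||_L² / ||u'||_L² = 5*sqrt(3)/18.
Sharp Poincaré constant on H^1_0(0, 5/3) is C_P = L/π = 5/(3*π), achieved by sin(3*π/5·x).
A polynomial bump cannot attain the sharp Poincaré constant (only the first sine eigenfunction does), so the ratio is strictly less than C_P, consistent with ||u||_L² ≤ C_P ||u'||_L².


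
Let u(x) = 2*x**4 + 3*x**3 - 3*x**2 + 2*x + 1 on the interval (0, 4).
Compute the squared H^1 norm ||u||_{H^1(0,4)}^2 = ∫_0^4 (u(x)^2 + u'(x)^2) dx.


||u||_{H^1}^2 = 28174732/63

The H^1 norm (squared) on an interval (0, L) is
  ||u||_{H^1}^2 = ∫_0^L u(x)^2 dx + ∫_0^L u'(x)^2 dx.
Compute u'(x) = 8*x**3 + 9*x**2 - 6*x + 2.
Then u(x)^2 = 4*x**8 + 12*x**7 - 3*x**6 - 10*x**5 + 25*x**4 - 6*x**3 - 2*x**2 + 4*x + 1 and u'(x)^2 = 64*x**6 + 144*x**5 - 15*x**4 - 76*x**3 + 72*x**2 - 24*x + 4.
Integrate each monomial from 0 to 4 using ∫_0^4 c·x^n dx = c·4^(n+1)/(n+1):
  ∫_0^4 u(x)^2 dx = ∫_0^4 (4*x^8 + 12*x^7 - 3*x^6 - 10*x^5 + 25*x^4 - 6*x^3 - 2*x^2 + 4*x + 1) dx. Term by term:
    ∫_0^4 4*x^8 dx = 1048576/9;  ∫_0^4 12*x^7 dx = 98304;  ∫_0^4 -3*x^6 dx = -49152/7;
    ∫_0^4 -10*x^5 dx = -20480/3;  ∫_0^4 25*x^4 dx = 5120;  ∫_0^4 -6*x^3 dx = -384;
    ∫_0^4 -2*x^2 dx = -128/3;  ∫_0^4 4*x dx = 32;  ∫_0^4 1 dx = 4.
  Sum: 1048576/9 + 98304 − 49152/7 − 20480/3 + 5120 − 384 − 128/3 + 32 + 4 = 12958684/63.
  ∫_0^4 u'(x)^2 dx = ∫_0^4 (64*x^6 + 144*x^5 - 15*x^4 - 76*x^3 + 72*x^2 - 24*x + 4) dx. Term by term:
    ∫_0^4 64*x^6 dx = 1048576/7;  ∫_0^4 144*x^5 dx = 98304;  ∫_0^4 -15*x^4 dx = -3072;
    ∫_0^4 -76*x^3 dx = -4864;  ∫_0^4 72*x^2 dx = 1536;  ∫_0^4 -24*x dx = -192;
    ∫_0^4 4 dx = 16.
  Sum: 1048576/7 + 98304 − 3072 − 4864 + 1536 − 192 + 16 = 1690672/7.
Adding: ||u||_{H^1}^2 = 12958684/63 + 1690672/7 = 28174732/63.


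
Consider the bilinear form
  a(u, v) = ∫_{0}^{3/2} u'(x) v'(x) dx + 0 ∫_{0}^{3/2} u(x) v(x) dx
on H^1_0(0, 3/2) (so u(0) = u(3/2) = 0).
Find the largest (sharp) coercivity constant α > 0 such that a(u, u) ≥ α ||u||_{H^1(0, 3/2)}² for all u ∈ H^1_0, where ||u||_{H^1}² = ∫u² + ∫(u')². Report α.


α = 4*π^2/(9 + 4*π^2)

Coercivity of a(·,·) on H^1_0(0, 3/2) means a(u, u) ≥ α ||u||_{H^1}² for every u ∈ H^1_0.
The interval has length L = 3/2, and Poincaré/coercivity depend only on L. Here a(u, u) = ∫(u')² + (0)·∫u².
Here c = 0, so a(u,u) = ∫(u')² alone. The condition a(u,u) ≥ α||u||_{H^1}² reads (1−α)∫(u')² ≥ (α−c)∫u². Any admissible α is ≤ 1 (rapidly oscillating u have ∫u²/∫(u')² → 0), and α = 1 would force 0 ≥ (1−c)∫u², impossible since c < 1; so 1−α > 0. By the sharp Poincaré inequality on H^1_0 of an interval of length L, ∫(u')² ≥ (π/L)²∫u² with equality for the first sine mode sin(π(x−x₀)/L) (x₀ the left endpoint), so the inequality holds for all u iff (1−α)(π/L)² ≥ α − c, i.e. α ≤ ((π/L)² + c)/((π/L)² + 1) = (1 + c(L/π)²)/(1 + (L/π)²). (Direct route, valid since c ≤ 0: Poincaré gives c∫u² ≥ c(L/π)²∫(u')², so a(u,u) ≥ (1 + c(L/π)²)∫(u')², while ||u||_{H^1}² ≤ (1 + (L/π)²)∫(u')²; dividing yields the same α.) With (π/L)² = 4*π^2/9 and c = 0, the largest admissible constant is α = ((π/L)² + c)/((π/L)² + 1).
Simplifying, α = 4*π^2/(9 + 4*π^2).


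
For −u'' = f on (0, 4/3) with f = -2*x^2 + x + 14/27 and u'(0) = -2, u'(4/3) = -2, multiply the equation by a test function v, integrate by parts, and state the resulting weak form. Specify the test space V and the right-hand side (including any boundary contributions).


V = H^1(0, 4/3) (v unrestricted at boundary; u is determined up to an additive constant); weak form: ∫_0^4/3 u'v' dx = ∫_0^4/3 (-2*x^2 + x + 14/27) v dx − 2·v(4/3) + 2·v(0) for all v ∈ V.

Multiply both sides by a test function v and integrate from 0 to 4/3:
  ∫_0^4/3 −u''(x) v(x) dx = ∫_0^4/3 f(x) v(x) dx.
Integrate the LHS by parts once:
  ∫_0^4/3 −u'' v dx = −[u'(x) v(x)]_0^4/3 + ∫_0^4/3 u'(x) v'(x) dx.
Thus ∫_0^4/3 u'(x) v'(x) dx = ∫_0^4/3 f(x) v(x) dx + [u'(x) v(x)]_0^4/3.
Choose V so that boundary terms are either known or forced to vanish.
u has inhomogeneous Neumann u'(0) = -2, u'(4/3) = -2. [u' v]_0^4/3 = (-2)·v(4/3) − (-2)·v(0) = − 2·v(4/3) + 2·v(0). Take V = H^1(0, 4/3); boundary term becomes part of RHS.
Weak formulation: find u (satisfying any essential BC) such that ∫_0^4/3 u'(x) v'(x) dx = ∫_0^4/3 f v dx − 2·v(4/3) + 2·v(0) for all v ∈ V (Neumann data are natural BCs: they enter the RHS as boundary terms).
Substituting f(x) = -2*x^2 + x + 14/27, the right-hand side is ∫_0^4/3 (-2*x^2 + x + 14/27) v dx − 2·v(4/3) + 2·v(0).
Compatibility check (pure Neumann): taking v ≡ 1 ∈ V gives 0 = ∫_0^4/3 f dx + (-2) − (-2), i.e. ∫_0^4/3 f dx must equal u'(0) − u'(4/3) = 0. Indeed ∫_0^4/3 (-2*x^2 + x + 14/27) dx = 0, so the data are compatible. The solution is then unique only up to an additive constant (fix it e.g. by requiring ∫_0^4/3 u dx = 0).


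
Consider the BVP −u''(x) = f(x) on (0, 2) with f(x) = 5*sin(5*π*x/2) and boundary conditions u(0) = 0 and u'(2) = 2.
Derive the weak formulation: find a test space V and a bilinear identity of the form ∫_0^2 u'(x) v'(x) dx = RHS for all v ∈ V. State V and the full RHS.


V = {v ∈ H^1(0, 2) : v(0) = 0} (test functions vanish at x = 0 where u is specified); weak form: ∫_0^2 u'v' dx = ∫_0^2 (5*sin(5*π*x/2)) v dx + 2·v(2) for all v ∈ V.

Multiply both sides by a test function v and integrate from 0 to 2:
  ∫_0^2 −u''(x) v(x) dx = ∫_0^2 f(x) v(x) dx.
Integrate the LHS by parts once:
  ∫_0^2 −u'' v dx = −[u'(x) v(x)]_0^2 + ∫_0^2 u'(x) v'(x) dx.
Thus ∫_0^2 u'(x) v'(x) dx = ∫_0^2 f(x) v(x) dx + [u'(x) v(x)]_0^2.
Choose V so that boundary terms are either known or forced to vanish.
Mixed BC: u(0) = 0 (Dirichlet) and u'(2) = 2 (Neumann). Define V = {v ∈ H^1(0, 2) : v(0) = 0}. Then [u' v]_0^2 = u'(2)·v(2) − u'(0)·0 = 2·v(2).
Weak formulation: find u (satisfying any essential BC) such that ∫_0^2 u'(x) v'(x) dx = ∫_0^2 f v dx + 2·v(2) for all v ∈ V (Dirichlet at 0 absorbed into V; Neumann datum at x = 2 contributes the boundary term).
Substituting f(x) = 5*sin(5*π*x/2), the right-hand side is ∫_0^2 (5*sin(5*π*x/2)) v dx + 2·v(2).


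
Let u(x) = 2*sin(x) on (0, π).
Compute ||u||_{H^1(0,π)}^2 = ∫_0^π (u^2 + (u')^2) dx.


||u||_{H^1(0,π)}^2 = 4*π

u'(x) = 2*cos(x).
Expand u² and (u')² and integrate term by term on (0, π), using: for integers n ≥ 1, ∫_0^π sin²(nx) dx = ∫_0^π cos²(nx) dx = π/2; for n ≠ n', ∫_0^π sin(nx)sin(n'x) dx = ∫_0^π cos(nx)cos(n'x) dx = 0; and by product-to-sum, ∫_0^π sin(nx)cos(n'x) dx = ½∫_0^π [sin((n+n')x) + sin((n−n')x)] dx, which is 0 when n+n' is even and 2n/(n²−n'²) when n+n' is odd (it need not vanish on (0, π)).
  u² squared terms: (2)²·∫sin(x)² dx = 4·π/2 = 2*π.
  So ∫_0^π u² dx = 2*π.
  (u')² squared terms: (2)²·∫cos(x)² dx = 4·π/2 = 2*π.
  So ∫_0^π (u')² dx = 2*π.
||u||_{H^1}^2 = (2*π) + (2*π) = 4*π.


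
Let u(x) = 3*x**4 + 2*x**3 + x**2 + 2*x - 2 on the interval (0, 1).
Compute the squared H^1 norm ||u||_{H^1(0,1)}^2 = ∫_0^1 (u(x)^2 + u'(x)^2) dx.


||u||_{H^1}^2 = 1017/10

The H^1 norm (squared) on an interval (0, L) is
  ||u||_{H^1}^2 = ∫_0^L u(x)^2 dx + ∫_0^L u'(x)^2 dx.
Compute u'(x) = 12*x**3 + 6*x**2 + 2*x + 2.
Then u(x)^2 = 9*x**8 + 12*x**7 + 10*x**6 + 16*x**5 - 3*x**4 - 4*x**3 - 8*x + 4 and u'(x)^2 = 144*x**6 + 144*x**5 + 84*x**4 + 72*x**3 + 28*x**2 + 8*x + 4.
Integrate each monomial from 0 to 1 using ∫_0^1 c·x^n dx = c·1^(n+1)/(n+1):
  ∫_0^1 u(x)^2 dx = ∫_0^1 (9*x^8 + 12*x^7 + 10*x^6 + 16*x^5 - 3*x^4 - 4*x^3 - 8*x + 4) dx. Term by term:
    ∫_0^1 9*x^8 dx = 1;  ∫_0^1 12*x^7 dx = 3/2;  ∫_0^1 10*x^6 dx = 10/7;
    ∫_0^1 16*x^5 dx = 8/3;  ∫_0^1 -3*x^4 dx = -3/5;  ∫_0^1 -4*x^3 dx = -1;
    ∫_0^1 -8*x dx = -4;  ∫_0^1 4 dx = 4.
  Sum: 1 + 3/2 + 10/7 + 8/3 − 3/5 − 1 − 4 + 4 = 1049/210.
  ∫_0^1 u'(x)^2 dx = ∫_0^1 (144*x^6 + 144*x^5 + 84*x^4 + 72*x^3 + 28*x^2 + 8*x + 4) dx. Term by term:
    ∫_0^1 144*x^6 dx = 144/7;  ∫_0^1 144*x^5 dx = 24;  ∫_0^1 84*x^4 dx = 84/5;
    ∫_0^1 72*x^3 dx = 18;  ∫_0^1 28*x^2 dx = 28/3;  ∫_0^1 8*x dx = 4;
    ∫_0^1 4 dx = 4.
  Sum: 144/7 + 24 + 84/5 + 18 + 28/3 + 4 + 4 = 10154/105.
Adding: ||u||_{H^1}^2 = 1049/210 + 10154/105 = 1017/10.


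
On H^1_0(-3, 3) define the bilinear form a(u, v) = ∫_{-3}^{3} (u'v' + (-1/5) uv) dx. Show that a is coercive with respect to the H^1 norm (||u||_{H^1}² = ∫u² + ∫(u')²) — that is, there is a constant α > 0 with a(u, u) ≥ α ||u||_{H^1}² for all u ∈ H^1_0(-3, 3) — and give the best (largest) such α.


α = (-36/5 + π^2)/(π^2 + 36)

Coercivity of a(·,·) on H^1_0(-3, 3) means a(u, u) ≥ α ||u||_{H^1}² for every u ∈ H^1_0.
The interval has length L = 6, and Poincaré/coercivity depend only on L. Here a(u, u) = ∫(u')² + (-1/5)·∫u².
Here c = -1/5 < 0 with |c| < (π/L)² = π^2/36, so coercivity still holds. The condition a(u,u) ≥ α||u||_{H^1}² reads (1−α)∫(u')² ≥ (α−c)∫u². Any admissible α is ≤ 1 (rapidly oscillating u have ∫u²/∫(u')² → 0), and α = 1 would force 0 ≥ (1−c)∫u², impossible since c < 1; so 1−α > 0. By the sharp Poincaré inequality on H^1_0 of an interval of length L, ∫(u')² ≥ (π/L)²∫u² with equality for the first sine mode sin(π(x−x₀)/L) (x₀ the left endpoint), so the inequality holds for all u iff (1−α)(π/L)² ≥ α − c, i.e. α ≤ ((π/L)² + c)/((π/L)² + 1) = (1 + c(L/π)²)/(1 + (L/π)²). (Direct route, valid since c ≤ 0: Poincaré gives c∫u² ≥ c(L/π)²∫(u')², so a(u,u) ≥ (1 + c(L/π)²)∫(u')², while ||u||_{H^1}² ≤ (1 + (L/π)²)∫(u')²; dividing yields the same α.) With (π/L)² = π^2/36 and c = -1/5, the largest admissible constant is α = ((π/L)² + c)/((π/L)² + 1).
Simplifying, α = (-36/5 + π^2)/(π^2 + 36).


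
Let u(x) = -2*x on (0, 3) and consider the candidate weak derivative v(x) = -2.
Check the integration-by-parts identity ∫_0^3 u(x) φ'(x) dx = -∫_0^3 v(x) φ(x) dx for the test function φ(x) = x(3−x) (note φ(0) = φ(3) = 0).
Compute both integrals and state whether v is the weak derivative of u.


LHS = 9, RHS = 9. Yes, v = u' weakly.

u(x) = -2*x, classical derivative u'(x) = -2.
φ(x) = x(3−x), so φ'(x) = 3 - 2*x.
Note φ(0) = φ(3) = 0, so the boundary term u·φ vanishes.
LHS = ∫_0^3 u(x) φ'(x) dx = ∫_0^3 (4*x^2 - 6*x) dx. Term by term:
  ∫_0^3 4*x^2 dx = 36;  ∫_0^3 -6*x dx = -27.
Sum: 36 − 27 = 9.
So LHS = 9.
∫_0^3 v(x) φ(x) dx = ∫_0^3 (2*x^2 - 6*x) dx. Term by term:
  ∫_0^3 2*x^2 dx = 18;  ∫_0^3 -6*x dx = -27.
Sum: 18 − 27 = -9.
So RHS = -∫_0^3 v(x) φ(x) dx = 9.
LHS = RHS, so the identity holds for this test φ.
Moreover u is smooth here and v(x) = u'(x) = -2 pointwise, so the identity holds for every test function. Hence v is the weak derivative of u.


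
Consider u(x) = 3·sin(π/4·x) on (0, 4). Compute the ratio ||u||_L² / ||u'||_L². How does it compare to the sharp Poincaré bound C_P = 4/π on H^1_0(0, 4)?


||u||_L² / ||u'||_L² = 4/π = C_P.

u(x) = 3·sin(π/4·x), so u'(x) = 3*π*cos(π*x/4)/4.
Writing u(x) = A·sin(kπx/L) with A = 3 and k = 1, use ∫_0^L sin²(kπx/L) dx = L/2 and ∫_0^L cos²(kπx/L) dx = L/2.
u² = 9·sin²(π/4·x) and (u')² = 9*π^2/16·cos²(π/4·x), and each of sin², cos² integrates to L/2 = 2 over (0, 4).
∫_0^4 u² dx = 18, so ||u||_L² = 3*sqrt(2).
∫_0^4 (u')² dx = 9*π^2/8, so ||u'||_L² = 3*sqrt(2)*π/4.
Ratio ||u||_L² / ||u'||_L² = 4/π.
Sharp Poincaré constant on H^1_0(0, 4) is C_P = L/π = 4/π, achieved by sin(π/4·x).
This is the k = 1 eigenfunction (up to amplitude), so the ratio equals the sharp Poincaré constant exactly.


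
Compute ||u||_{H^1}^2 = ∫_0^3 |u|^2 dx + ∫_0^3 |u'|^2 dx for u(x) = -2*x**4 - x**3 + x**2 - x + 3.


||u||_{H^1}^2 = 2496441/70

The H^1 norm (squared) on an interval (0, L) is
  ||u||_{H^1}^2 = ∫_0^L u(x)^2 dx + ∫_0^L u'(x)^2 dx.
Compute u'(x) = -8*x**3 - 3*x**2 + 2*x - 1.
Then u(x)^2 = 4*x**8 + 4*x**7 - 3*x**6 + 2*x**5 - 9*x**4 - 8*x**3 + 7*x**2 - 6*x + 9 and u'(x)^2 = 64*x**6 + 48*x**5 - 23*x**4 + 4*x**3 + 10*x**2 - 4*x + 1.
Integrate each monomial from 0 to 3 using ∫_0^3 c·x^n dx = c·3^(n+1)/(n+1):
  ∫_0^3 u(x)^2 dx = ∫_0^3 (4*x^8 + 4*x^7 - 3*x^6 + 2*x^5 - 9*x^4 - 8*x^3 + 7*x^2 - 6*x + 9) dx. Term by term:
    ∫_0^3 4*x^8 dx = 8748;  ∫_0^3 4*x^7 dx = 6561/2;  ∫_0^3 -3*x^6 dx = -6561/7;
    ∫_0^3 2*x^5 dx = 243;  ∫_0^3 -9*x^4 dx = -2187/5;  ∫_0^3 -8*x^3 dx = -162;
    ∫_0^3 7*x^2 dx = 63;  ∫_0^3 -6*x dx = -27;  ∫_0^3 9 dx = 27.
  Sum: 8748 + 6561/2 − 6561/7 + 243 − 2187/5 − 162 + 63 − 27 + 27 = 755847/70.
  ∫_0^3 u'(x)^2 dx = ∫_0^3 (64*x^6 + 48*x^5 - 23*x^4 + 4*x^3 + 10*x^2 - 4*x + 1) dx. Term by term:
    ∫_0^3 64*x^6 dx = 139968/7;  ∫_0^3 48*x^5 dx = 5832;  ∫_0^3 -23*x^4 dx = -5589/5;
    ∫_0^3 4*x^3 dx = 81;  ∫_0^3 10*x^2 dx = 90;  ∫_0^3 -4*x dx = -18;
    ∫_0^3 1 dx = 3.
  Sum: 139968/7 + 5832 − 5589/5 + 81 + 90 − 18 + 3 = 870297/35.
Adding: ||u||_{H^1}^2 = 755847/70 + 870297/35 = 2496441/70.


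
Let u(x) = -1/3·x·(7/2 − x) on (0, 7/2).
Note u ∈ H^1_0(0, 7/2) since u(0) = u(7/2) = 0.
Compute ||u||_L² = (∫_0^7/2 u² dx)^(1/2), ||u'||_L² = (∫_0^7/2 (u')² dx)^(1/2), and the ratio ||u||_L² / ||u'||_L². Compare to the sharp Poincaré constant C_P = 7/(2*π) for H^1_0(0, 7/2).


||u||_L² / ||u'||_L² = 7*sqrt(10)/20 < C_P = 7/(2*π).

u(x) = -1/3·x·(7/2 − x), so u'(x) = 2*x/3 - 7/6.
u(x) = -1/3·x·(7/2 − x) vanishes at x = 0 and x = 7/2, so u ∈ H^1_0(0, 7/2). Differentiate via the product rule and integrate the resulting polynomials term by term.
  ∫_0^7/2 u² dx = ∫_0^7/2 (x^4/9 - 7*x^3/9 + 49*x^2/36) dx. Term by term:
    ∫_0^7/2 x^4/9 dx = 16807/1440;  ∫_0^7/2 -7*x^3/9 dx = -16807/576;  ∫_0^7/2 49*x^2/36 dx = 16807/864.
  Sum: 16807/1440 − 16807/576 + 16807/864 = 16807/8640.
  ∫_0^7/2 (u')² dx = ∫_0^7/2 (4*x^2/9 - 14*x/9 + 49/36) dx. Term by term:
    ∫_0^7/2 4*x^2/9 dx = 343/54;  ∫_0^7/2 -14*x/9 dx = -343/36;  ∫_0^7/2 49/36 dx = 343/72.
  Sum: 343/54 − 343/36 + 343/72 = 343/216.
∫_0^7/2 u² dx = 16807/8640, so ||u||_L² = 49*sqrt(105)/360.
∫_0^7/2 (u')² dx = 343/216, so ||u'||_L² = 7*sqrt(42)/36.
Ratio ||u||_L² / ||u'||_L² = 7*sqrt(10)/20.
Sharp Poincaré constant on H^1_0(0, 7/2) is C_P = L/π = 7/(2*π), achieved by sin(2*π/7·x).
A polynomial bump cannot attain the sharp Poincaré constant (only the first sine eigenfunction does), so the ratio is strictly less than C_P, consistent with ||u||_L² ≤ C_P ||u'||_L².


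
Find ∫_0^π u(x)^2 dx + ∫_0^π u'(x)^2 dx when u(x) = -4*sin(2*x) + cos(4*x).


||u||_{H^1(0,π)}^2 = 97*π/2

u'(x) = -4*sin(4*x) - 8*cos(2*x).
Expand u² and (u')² and integrate term by term on (0, π), using: for integers n ≥ 1, ∫_0^π sin²(nx) dx = ∫_0^π cos²(nx) dx = π/2; for n ≠ n', ∫_0^π sin(nx)sin(n'x) dx = ∫_0^π cos(nx)cos(n'x) dx = 0; and by product-to-sum, ∫_0^π sin(nx)cos(n'x) dx = ½∫_0^π [sin((n+n')x) + sin((n−n')x)] dx, which is 0 when n+n' is even and 2n/(n²−n'²) when n+n' is odd (it need not vanish on (0, π)).
  u² squared terms: (-4)²·∫sin(2x)² dx = 16·π/2 = 8*π;  (1)²·∫cos(4x)² dx = 1·π/2 = π/2.
  u² cross terms: 2·(-4)·(1)·∫sin(2x)·cos(4x) dx = -8·(0) = 0.
  So ∫_0^π u² dx = 8*π + π/2 + 0 = 17*π/2.
  (u')² squared terms: (-8)²·∫cos(2x)² dx = 64·π/2 = 32*π;  (-4)²·∫sin(4x)² dx = 16·π/2 = 8*π.
  (u')² cross terms: 2·(-8)·(-4)·∫cos(2x)·sin(4x) dx = 64·(0) = 0.
  So ∫_0^π (u')² dx = 32*π + 8*π + 0 = 40*π.
||u||_{H^1}^2 = (17*π/2) + (40*π) = 97*π/2.


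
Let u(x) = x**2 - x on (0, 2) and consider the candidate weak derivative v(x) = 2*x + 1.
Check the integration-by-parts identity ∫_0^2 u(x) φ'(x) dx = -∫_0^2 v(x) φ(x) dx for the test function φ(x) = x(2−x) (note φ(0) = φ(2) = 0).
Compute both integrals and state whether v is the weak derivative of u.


LHS = -4/3, RHS = -4. No, v is not the weak derivative of u.

u(x) = x**2 - x, classical derivative u'(x) = 2*x - 1.
φ(x) = x(2−x), so φ'(x) = 2 - 2*x.
Note φ(0) = φ(2) = 0, so the boundary term u·φ vanishes.
LHS = ∫_0^2 u(x) φ'(x) dx = ∫_0^2 (-2*x^3 + 4*x^2 - 2*x) dx. Term by term:
  ∫_0^2 -2*x^3 dx = -8;  ∫_0^2 4*x^2 dx = 32/3;  ∫_0^2 -2*x dx = -4.
Sum: -8 + 32/3 − 4 = -4/3.
So LHS = -4/3.
∫_0^2 v(x) φ(x) dx = ∫_0^2 (-2*x^3 + 3*x^2 + 2*x) dx. Term by term:
  ∫_0^2 -2*x^3 dx = -8;  ∫_0^2 3*x^2 dx = 8;  ∫_0^2 2*x dx = 4.
Sum: -8 + 8 + 4 = 4.
So RHS = -∫_0^2 v(x) φ(x) dx = -4.
LHS − RHS = 8/3 ≠ 0, so the identity fails.
(For a valid weak derivative the identity must hold for EVERY test function, in particular this one. The failure shows v is NOT the weak derivative of u.)
Correct weak derivative would be u'(x) = 2*x - 1.


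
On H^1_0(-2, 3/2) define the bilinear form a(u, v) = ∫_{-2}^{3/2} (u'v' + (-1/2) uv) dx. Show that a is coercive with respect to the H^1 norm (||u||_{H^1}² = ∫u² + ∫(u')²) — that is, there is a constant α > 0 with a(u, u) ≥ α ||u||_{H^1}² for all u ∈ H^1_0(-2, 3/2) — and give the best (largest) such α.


α = (-49 + 8*π^2)/(2*(4*π^2 + 49))

Coercivity of a(·,·) on H^1_0(-2, 3/2) means a(u, u) ≥ α ||u||_{H^1}² for every u ∈ H^1_0.
The interval has length L = 7/2, and Poincaré/coercivity depend only on L. Here a(u, u) = ∫(u')² + (-1/2)·∫u².
Here c = -1/2 < 0 with |c| < (π/L)² = 4*π^2/49, so coercivity still holds. The condition a(u,u) ≥ α||u||_{H^1}² reads (1−α)∫(u')² ≥ (α−c)∫u². Any admissible α is ≤ 1 (rapidly oscillating u have ∫u²/∫(u')² → 0), and α = 1 would force 0 ≥ (1−c)∫u², impossible since c < 1; so 1−α > 0. By the sharp Poincaré inequality on H^1_0 of an interval of length L, ∫(u')² ≥ (π/L)²∫u² with equality for the first sine mode sin(π(x−x₀)/L) (x₀ the left endpoint), so the inequality holds for all u iff (1−α)(π/L)² ≥ α − c, i.e. α ≤ ((π/L)² + c)/((π/L)² + 1) = (1 + c(L/π)²)/(1 + (L/π)²). (Direct route, valid since c ≤ 0: Poincaré gives c∫u² ≥ c(L/π)²∫(u')², so a(u,u) ≥ (1 + c(L/π)²)∫(u')², while ||u||_{H^1}² ≤ (1 + (L/π)²)∫(u')²; dividing yields the same α.) With (π/L)² = 4*π^2/49 and c = -1/2, the largest admissible constant is α = ((π/L)² + c)/((π/L)² + 1).
Simplifying, α = (-49 + 8*π^2)/(2*(4*π^2 + 49)).


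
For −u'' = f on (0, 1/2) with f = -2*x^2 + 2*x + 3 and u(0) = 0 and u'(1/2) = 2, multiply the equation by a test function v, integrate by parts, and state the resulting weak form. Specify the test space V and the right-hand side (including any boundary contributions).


V = {v ∈ H^1(0, 1/2) : v(0) = 0} (test functions vanish at x = 0 where u is specified); weak form: ∫_0^1/2 u'v' dx = ∫_0^1/2 (-2*x^2 + 2*x + 3) v dx + 2·v(1/2) for all v ∈ V.

Multiply both sides by a test function v and integrate from 0 to 1/2:
  ∫_0^1/2 −u''(x) v(x) dx = ∫_0^1/2 f(x) v(x) dx.
Integrate the LHS by parts once:
  ∫_0^1/2 −u'' v dx = −[u'(x) v(x)]_0^1/2 + ∫_0^1/2 u'(x) v'(x) dx.
Thus ∫_0^1/2 u'(x) v'(x) dx = ∫_0^1/2 f(x) v(x) dx + [u'(x) v(x)]_0^1/2.
Choose V so that boundary terms are either known or forced to vanish.
Mixed BC: u(0) = 0 (Dirichlet) and u'(1/2) = 2 (Neumann). Define V = {v ∈ H^1(0, 1/2) : v(0) = 0}. Then [u' v]_0^1/2 = u'(1/2)·v(1/2) − u'(0)·0 = 2·v(1/2).
Weak formulation: find u (satisfying any essential BC) such that ∫_0^1/2 u'(x) v'(x) dx = ∫_0^1/2 f v dx + 2·v(1/2) for all v ∈ V (Dirichlet at 0 absorbed into V; Neumann datum at x = 1/2 contributes the boundary term).
Substituting f(x) = -2*x^2 + 2*x + 3, the right-hand side is ∫_0^1/2 (-2*x^2 + 2*x + 3) v dx + 2·v(1/2).


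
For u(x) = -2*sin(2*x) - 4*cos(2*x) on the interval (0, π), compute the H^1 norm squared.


||u||_{H^1(0,π)}^2 = 50*π

u'(x) = 8*sin(2*x) - 4*cos(2*x).
Expand u² and (u')² and integrate term by term on (0, π), using: for integers n ≥ 1, ∫_0^π sin²(nx) dx = ∫_0^π cos²(nx) dx = π/2; for n ≠ n', ∫_0^π sin(nx)sin(n'x) dx = ∫_0^π cos(nx)cos(n'x) dx = 0; and by product-to-sum, ∫_0^π sin(nx)cos(n'x) dx = ½∫_0^π [sin((n+n')x) + sin((n−n')x)] dx, which is 0 when n+n' is even and 2n/(n²−n'²) when n+n' is odd (it need not vanish on (0, π)).
  u² squared terms: (-4)²·∫cos(2x)² dx = 16·π/2 = 8*π;  (-2)²·∫sin(2x)² dx = 4·π/2 = 2*π.
  u² cross terms: 2·(-4)·(-2)·∫cos(2x)·sin(2x) dx = 16·(0) = 0.
  So ∫_0^π u² dx = 8*π + 2*π + 0 = 10*π.
  (u')² squared terms: (-4)²·∫cos(2x)² dx = 16·π/2 = 8*π;  (8)²·∫sin(2x)² dx = 64·π/2 = 32*π.
  (u')² cross terms: 2·(-4)·(8)·∫cos(2x)·sin(2x) dx = -64·(0) = 0.
  So ∫_0^π (u')² dx = 8*π + 32*π + 0 = 40*π.
||u||_{H^1}^2 = (10*π) + (40*π) = 50*π.


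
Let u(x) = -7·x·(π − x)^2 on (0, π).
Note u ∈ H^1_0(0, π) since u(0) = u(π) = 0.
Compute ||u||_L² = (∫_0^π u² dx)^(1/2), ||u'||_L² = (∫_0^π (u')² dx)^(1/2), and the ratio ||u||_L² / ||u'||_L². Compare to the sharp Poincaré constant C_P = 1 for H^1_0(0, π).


||u||_L² / ||u'||_L² = sqrt(14)*π/14 < C_P = 1.

u(x) = -7·x·(π − x)^2, so u'(x) = 7*(π - 3*x)*(x - π).
u(x) = -7·x·(π − x)^2 vanishes at x = 0 and x = π, so u ∈ H^1_0(0, π). Differentiate via the product rule and integrate the resulting polynomials term by term.
  ∫_0^π u² dx = ∫_0^π (49*x^6 - 196*π*x^5 + 294*π^2*x^4 - 196*π^3*x^3 + 49*π^4*x^2) dx. Term by term:
    ∫_0^π 49*x^6 dx = 7*π^7;  ∫_0^π -196*π*x^5 dx = -98*π^7/3;  ∫_0^π 294*π^2*x^4 dx = 294*π^7/5;
    ∫_0^π -196*π^3*x^3 dx = -49*π^7;  ∫_0^π 49*π^4*x^2 dx = 49*π^7/3.
  Sum: 7*π^7 − 98*π^7/3 + 294*π^7/5 − 49*π^7 + 49*π^7/3 = 7*π^7/15.
  ∫_0^π (u')² dx = ∫_0^π (441*x^4 - 1176*π*x^3 + 1078*π^2*x^2 - 392*π^3*x + 49*π^4) dx. Term by term:
    ∫_0^π 441*x^4 dx = 441*π^5/5;  ∫_0^π -1176*π*x^3 dx = -294*π^5;  ∫_0^π 1078*π^2*x^2 dx = 1078*π^5/3;
    ∫_0^π -392*π^3*x dx = -196*π^5;  ∫_0^π 49*π^4 dx = 49*π^5.
  Sum: 441*π^5/5 − 294*π^5 + 1078*π^5/3 − 196*π^5 + 49*π^5 = 98*π^5/15.
∫_0^π u² dx = 7*π^7/15, so ||u||_L² = sqrt(105)*π^(7/2)/15.
∫_0^π (u')² dx = 98*π^5/15, so ||u'||_L² = 7*sqrt(30)*π^(5/2)/15.
Ratio ||u||_L² / ||u'||_L² = sqrt(14)*π/14.
Sharp Poincaré constant on H^1_0(0, π) is C_P = L/π = 1, achieved by sin(x).
A polynomial bump cannot attain the sharp Poincaré constant (only the first sine eigenfunction does), so the ratio is strictly less than C_P, consistent with ||u||_L² ≤ C_P ||u'||_L².
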